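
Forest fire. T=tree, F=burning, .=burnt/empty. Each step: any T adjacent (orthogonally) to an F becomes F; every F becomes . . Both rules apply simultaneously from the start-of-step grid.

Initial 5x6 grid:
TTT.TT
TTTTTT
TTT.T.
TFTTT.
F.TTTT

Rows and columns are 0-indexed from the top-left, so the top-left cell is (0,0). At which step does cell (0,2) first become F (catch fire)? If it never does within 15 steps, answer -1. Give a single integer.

Step 1: cell (0,2)='T' (+3 fires, +2 burnt)
Step 2: cell (0,2)='T' (+5 fires, +3 burnt)
Step 3: cell (0,2)='T' (+5 fires, +5 burnt)
Step 4: cell (0,2)='F' (+5 fires, +5 burnt)
  -> target ignites at step 4
Step 5: cell (0,2)='.' (+2 fires, +5 burnt)
Step 6: cell (0,2)='.' (+2 fires, +2 burnt)
Step 7: cell (0,2)='.' (+1 fires, +2 burnt)
Step 8: cell (0,2)='.' (+0 fires, +1 burnt)
  fire out at step 8

4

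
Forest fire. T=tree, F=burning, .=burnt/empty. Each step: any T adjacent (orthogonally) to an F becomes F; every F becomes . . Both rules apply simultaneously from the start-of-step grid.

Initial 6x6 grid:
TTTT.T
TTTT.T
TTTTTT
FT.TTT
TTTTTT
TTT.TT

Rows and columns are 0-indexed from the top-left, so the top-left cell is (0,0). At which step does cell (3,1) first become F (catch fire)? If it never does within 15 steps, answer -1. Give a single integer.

Step 1: cell (3,1)='F' (+3 fires, +1 burnt)
  -> target ignites at step 1
Step 2: cell (3,1)='.' (+4 fires, +3 burnt)
Step 3: cell (3,1)='.' (+5 fires, +4 burnt)
Step 4: cell (3,1)='.' (+5 fires, +5 burnt)
Step 5: cell (3,1)='.' (+5 fires, +5 burnt)
Step 6: cell (3,1)='.' (+5 fires, +5 burnt)
Step 7: cell (3,1)='.' (+3 fires, +5 burnt)
Step 8: cell (3,1)='.' (+1 fires, +3 burnt)
Step 9: cell (3,1)='.' (+0 fires, +1 burnt)
  fire out at step 9

1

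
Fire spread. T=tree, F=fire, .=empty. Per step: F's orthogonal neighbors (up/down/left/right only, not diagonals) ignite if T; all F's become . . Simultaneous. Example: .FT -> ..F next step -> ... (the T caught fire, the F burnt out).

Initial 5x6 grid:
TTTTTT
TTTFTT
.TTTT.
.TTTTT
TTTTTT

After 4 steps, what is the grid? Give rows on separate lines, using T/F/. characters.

Step 1: 4 trees catch fire, 1 burn out
  TTTFTT
  TTF.FT
  .TTFT.
  .TTTTT
  TTTTTT
Step 2: 7 trees catch fire, 4 burn out
  TTF.FT
  TF...F
  .TF.F.
  .TTFTT
  TTTTTT
Step 3: 7 trees catch fire, 7 burn out
  TF...F
  F.....
  .F....
  .TF.FT
  TTTFTT
Step 4: 5 trees catch fire, 7 burn out
  F.....
  ......
  ......
  .F...F
  TTF.FT

F.....
......
......
.F...F
TTF.FT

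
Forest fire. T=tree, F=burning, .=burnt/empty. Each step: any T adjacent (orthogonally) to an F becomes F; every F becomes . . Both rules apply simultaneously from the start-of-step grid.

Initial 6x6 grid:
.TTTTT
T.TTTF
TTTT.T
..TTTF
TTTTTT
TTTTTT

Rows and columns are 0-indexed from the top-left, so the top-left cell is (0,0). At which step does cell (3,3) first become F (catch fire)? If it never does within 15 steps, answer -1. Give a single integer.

Step 1: cell (3,3)='T' (+5 fires, +2 burnt)
Step 2: cell (3,3)='F' (+5 fires, +5 burnt)
  -> target ignites at step 2
Step 3: cell (3,3)='.' (+6 fires, +5 burnt)
Step 4: cell (3,3)='.' (+4 fires, +6 burnt)
Step 5: cell (3,3)='.' (+4 fires, +4 burnt)
Step 6: cell (3,3)='.' (+3 fires, +4 burnt)
Step 7: cell (3,3)='.' (+2 fires, +3 burnt)
Step 8: cell (3,3)='.' (+0 fires, +2 burnt)
  fire out at step 8

2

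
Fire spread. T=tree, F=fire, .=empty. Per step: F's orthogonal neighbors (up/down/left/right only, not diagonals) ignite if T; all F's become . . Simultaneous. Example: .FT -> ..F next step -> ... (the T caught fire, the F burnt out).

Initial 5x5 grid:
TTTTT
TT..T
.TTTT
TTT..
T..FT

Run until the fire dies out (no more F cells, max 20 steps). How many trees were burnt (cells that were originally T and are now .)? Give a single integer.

Step 1: +1 fires, +1 burnt (F count now 1)
Step 2: +0 fires, +1 burnt (F count now 0)
Fire out after step 2
Initially T: 17, now '.': 9
Total burnt (originally-T cells now '.'): 1

Answer: 1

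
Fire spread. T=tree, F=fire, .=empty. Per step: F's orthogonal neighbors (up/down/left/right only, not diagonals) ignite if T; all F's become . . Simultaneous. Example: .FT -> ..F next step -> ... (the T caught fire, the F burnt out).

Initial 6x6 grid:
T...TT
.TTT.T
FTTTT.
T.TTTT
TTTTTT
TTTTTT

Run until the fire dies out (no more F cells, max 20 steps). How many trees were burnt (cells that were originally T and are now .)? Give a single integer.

Answer: 24

Derivation:
Step 1: +2 fires, +1 burnt (F count now 2)
Step 2: +3 fires, +2 burnt (F count now 3)
Step 3: +5 fires, +3 burnt (F count now 5)
Step 4: +5 fires, +5 burnt (F count now 5)
Step 5: +3 fires, +5 burnt (F count now 3)
Step 6: +3 fires, +3 burnt (F count now 3)
Step 7: +2 fires, +3 burnt (F count now 2)
Step 8: +1 fires, +2 burnt (F count now 1)
Step 9: +0 fires, +1 burnt (F count now 0)
Fire out after step 9
Initially T: 28, now '.': 32
Total burnt (originally-T cells now '.'): 24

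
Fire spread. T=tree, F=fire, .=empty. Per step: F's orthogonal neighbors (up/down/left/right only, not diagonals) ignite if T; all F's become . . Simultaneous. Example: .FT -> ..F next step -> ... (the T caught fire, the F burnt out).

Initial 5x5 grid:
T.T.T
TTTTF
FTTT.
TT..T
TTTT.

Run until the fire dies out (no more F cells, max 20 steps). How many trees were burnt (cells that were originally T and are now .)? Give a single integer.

Step 1: +5 fires, +2 burnt (F count now 5)
Step 2: +7 fires, +5 burnt (F count now 7)
Step 3: +2 fires, +7 burnt (F count now 2)
Step 4: +1 fires, +2 burnt (F count now 1)
Step 5: +1 fires, +1 burnt (F count now 1)
Step 6: +0 fires, +1 burnt (F count now 0)
Fire out after step 6
Initially T: 17, now '.': 24
Total burnt (originally-T cells now '.'): 16

Answer: 16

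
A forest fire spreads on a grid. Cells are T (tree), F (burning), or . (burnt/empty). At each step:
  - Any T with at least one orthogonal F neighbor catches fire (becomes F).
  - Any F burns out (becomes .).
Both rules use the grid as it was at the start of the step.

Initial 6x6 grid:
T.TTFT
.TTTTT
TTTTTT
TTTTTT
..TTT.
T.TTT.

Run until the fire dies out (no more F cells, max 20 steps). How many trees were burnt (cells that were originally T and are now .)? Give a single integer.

Step 1: +3 fires, +1 burnt (F count now 3)
Step 2: +4 fires, +3 burnt (F count now 4)
Step 3: +4 fires, +4 burnt (F count now 4)
Step 4: +5 fires, +4 burnt (F count now 5)
Step 5: +4 fires, +5 burnt (F count now 4)
Step 6: +4 fires, +4 burnt (F count now 4)
Step 7: +2 fires, +4 burnt (F count now 2)
Step 8: +0 fires, +2 burnt (F count now 0)
Fire out after step 8
Initially T: 28, now '.': 34
Total burnt (originally-T cells now '.'): 26

Answer: 26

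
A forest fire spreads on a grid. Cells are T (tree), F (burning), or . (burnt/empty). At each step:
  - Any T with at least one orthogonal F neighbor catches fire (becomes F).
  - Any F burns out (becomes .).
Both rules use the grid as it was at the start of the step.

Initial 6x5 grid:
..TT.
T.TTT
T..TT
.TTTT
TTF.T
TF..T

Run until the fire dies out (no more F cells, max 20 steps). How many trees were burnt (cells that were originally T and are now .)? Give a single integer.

Answer: 16

Derivation:
Step 1: +3 fires, +2 burnt (F count now 3)
Step 2: +3 fires, +3 burnt (F count now 3)
Step 3: +2 fires, +3 burnt (F count now 2)
Step 4: +3 fires, +2 burnt (F count now 3)
Step 5: +4 fires, +3 burnt (F count now 4)
Step 6: +1 fires, +4 burnt (F count now 1)
Step 7: +0 fires, +1 burnt (F count now 0)
Fire out after step 7
Initially T: 18, now '.': 28
Total burnt (originally-T cells now '.'): 16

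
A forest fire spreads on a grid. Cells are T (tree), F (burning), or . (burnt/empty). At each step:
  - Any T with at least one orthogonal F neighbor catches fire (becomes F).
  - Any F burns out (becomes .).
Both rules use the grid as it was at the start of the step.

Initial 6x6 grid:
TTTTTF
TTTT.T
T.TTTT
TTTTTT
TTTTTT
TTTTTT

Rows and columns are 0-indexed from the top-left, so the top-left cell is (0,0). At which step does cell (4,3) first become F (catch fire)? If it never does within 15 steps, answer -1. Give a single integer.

Step 1: cell (4,3)='T' (+2 fires, +1 burnt)
Step 2: cell (4,3)='T' (+2 fires, +2 burnt)
Step 3: cell (4,3)='T' (+4 fires, +2 burnt)
Step 4: cell (4,3)='T' (+5 fires, +4 burnt)
Step 5: cell (4,3)='T' (+6 fires, +5 burnt)
Step 6: cell (4,3)='F' (+4 fires, +6 burnt)
  -> target ignites at step 6
Step 7: cell (4,3)='.' (+4 fires, +4 burnt)
Step 8: cell (4,3)='.' (+3 fires, +4 burnt)
Step 9: cell (4,3)='.' (+2 fires, +3 burnt)
Step 10: cell (4,3)='.' (+1 fires, +2 burnt)
Step 11: cell (4,3)='.' (+0 fires, +1 burnt)
  fire out at step 11

6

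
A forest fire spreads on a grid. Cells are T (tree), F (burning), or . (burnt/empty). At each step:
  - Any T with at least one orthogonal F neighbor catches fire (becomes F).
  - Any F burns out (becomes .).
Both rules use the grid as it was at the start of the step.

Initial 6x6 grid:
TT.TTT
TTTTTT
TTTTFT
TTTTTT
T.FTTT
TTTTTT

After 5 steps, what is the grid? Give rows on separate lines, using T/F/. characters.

Step 1: 7 trees catch fire, 2 burn out
  TT.TTT
  TTTTFT
  TTTF.F
  TTFTFT
  T..FTT
  TTFTTT
Step 2: 10 trees catch fire, 7 burn out
  TT.TFT
  TTTF.F
  TTF...
  TF.F.F
  T...FT
  TF.FTT
Step 3: 8 trees catch fire, 10 burn out
  TT.F.F
  TTF...
  TF....
  F.....
  T....F
  F...FT
Step 4: 4 trees catch fire, 8 burn out
  TT....
  TF....
  F.....
  ......
  F.....
  .....F
Step 5: 2 trees catch fire, 4 burn out
  TF....
  F.....
  ......
  ......
  ......
  ......

TF....
F.....
......
......
......
......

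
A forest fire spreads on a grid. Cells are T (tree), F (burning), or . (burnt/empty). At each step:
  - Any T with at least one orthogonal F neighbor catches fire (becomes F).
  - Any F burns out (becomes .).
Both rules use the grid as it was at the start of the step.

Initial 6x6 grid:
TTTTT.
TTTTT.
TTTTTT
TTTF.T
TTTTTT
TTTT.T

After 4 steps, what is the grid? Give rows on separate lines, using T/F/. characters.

Step 1: 3 trees catch fire, 1 burn out
  TTTTT.
  TTTTT.
  TTTFTT
  TTF..T
  TTTFTT
  TTTT.T
Step 2: 7 trees catch fire, 3 burn out
  TTTTT.
  TTTFT.
  TTF.FT
  TF...T
  TTF.FT
  TTTF.T
Step 3: 9 trees catch fire, 7 burn out
  TTTFT.
  TTF.F.
  TF...F
  F....T
  TF...F
  TTF..T
Step 4: 8 trees catch fire, 9 burn out
  TTF.F.
  TF....
  F.....
  .....F
  F.....
  TF...F

TTF.F.
TF....
F.....
.....F
F.....
TF...F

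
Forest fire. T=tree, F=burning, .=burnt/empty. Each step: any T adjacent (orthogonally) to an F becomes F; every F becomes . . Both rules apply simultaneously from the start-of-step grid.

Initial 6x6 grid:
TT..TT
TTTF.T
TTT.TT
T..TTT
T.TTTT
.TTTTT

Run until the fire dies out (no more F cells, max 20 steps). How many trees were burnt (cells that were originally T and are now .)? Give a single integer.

Answer: 10

Derivation:
Step 1: +1 fires, +1 burnt (F count now 1)
Step 2: +2 fires, +1 burnt (F count now 2)
Step 3: +3 fires, +2 burnt (F count now 3)
Step 4: +2 fires, +3 burnt (F count now 2)
Step 5: +1 fires, +2 burnt (F count now 1)
Step 6: +1 fires, +1 burnt (F count now 1)
Step 7: +0 fires, +1 burnt (F count now 0)
Fire out after step 7
Initially T: 27, now '.': 19
Total burnt (originally-T cells now '.'): 10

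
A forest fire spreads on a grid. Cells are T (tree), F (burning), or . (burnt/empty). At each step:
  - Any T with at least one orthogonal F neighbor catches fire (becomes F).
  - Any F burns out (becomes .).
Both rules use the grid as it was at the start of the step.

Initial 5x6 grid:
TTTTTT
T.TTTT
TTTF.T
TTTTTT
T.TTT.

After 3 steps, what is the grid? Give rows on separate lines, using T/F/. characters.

Step 1: 3 trees catch fire, 1 burn out
  TTTTTT
  T.TFTT
  TTF..T
  TTTFTT
  T.TTT.
Step 2: 7 trees catch fire, 3 burn out
  TTTFTT
  T.F.FT
  TF...T
  TTF.FT
  T.TFT.
Step 3: 8 trees catch fire, 7 burn out
  TTF.FT
  T....F
  F....T
  TF...F
  T.F.F.

TTF.FT
T....F
F....T
TF...F
T.F.F.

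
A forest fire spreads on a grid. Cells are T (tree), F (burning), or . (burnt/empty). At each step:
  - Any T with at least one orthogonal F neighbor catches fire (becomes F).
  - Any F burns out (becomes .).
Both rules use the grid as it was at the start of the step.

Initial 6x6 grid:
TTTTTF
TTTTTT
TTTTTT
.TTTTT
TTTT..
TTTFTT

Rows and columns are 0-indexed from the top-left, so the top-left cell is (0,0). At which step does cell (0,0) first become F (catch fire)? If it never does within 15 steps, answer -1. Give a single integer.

Step 1: cell (0,0)='T' (+5 fires, +2 burnt)
Step 2: cell (0,0)='T' (+7 fires, +5 burnt)
Step 3: cell (0,0)='T' (+9 fires, +7 burnt)
Step 4: cell (0,0)='T' (+5 fires, +9 burnt)
Step 5: cell (0,0)='F' (+3 fires, +5 burnt)
  -> target ignites at step 5
Step 6: cell (0,0)='.' (+2 fires, +3 burnt)
Step 7: cell (0,0)='.' (+0 fires, +2 burnt)
  fire out at step 7

5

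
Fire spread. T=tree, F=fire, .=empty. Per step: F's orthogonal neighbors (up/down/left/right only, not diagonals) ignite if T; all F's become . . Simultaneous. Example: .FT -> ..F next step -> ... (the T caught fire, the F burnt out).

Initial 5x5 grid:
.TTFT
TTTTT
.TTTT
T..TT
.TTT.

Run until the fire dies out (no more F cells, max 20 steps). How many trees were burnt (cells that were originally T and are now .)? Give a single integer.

Answer: 17

Derivation:
Step 1: +3 fires, +1 burnt (F count now 3)
Step 2: +4 fires, +3 burnt (F count now 4)
Step 3: +4 fires, +4 burnt (F count now 4)
Step 4: +4 fires, +4 burnt (F count now 4)
Step 5: +1 fires, +4 burnt (F count now 1)
Step 6: +1 fires, +1 burnt (F count now 1)
Step 7: +0 fires, +1 burnt (F count now 0)
Fire out after step 7
Initially T: 18, now '.': 24
Total burnt (originally-T cells now '.'): 17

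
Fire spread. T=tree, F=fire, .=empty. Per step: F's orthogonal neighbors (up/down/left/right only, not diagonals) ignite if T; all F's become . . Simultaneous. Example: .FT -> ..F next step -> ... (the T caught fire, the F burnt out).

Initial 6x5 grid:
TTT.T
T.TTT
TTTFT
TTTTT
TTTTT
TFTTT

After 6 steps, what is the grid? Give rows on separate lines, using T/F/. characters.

Step 1: 7 trees catch fire, 2 burn out
  TTT.T
  T.TFT
  TTF.F
  TTTFT
  TFTTT
  F.FTT
Step 2: 10 trees catch fire, 7 burn out
  TTT.T
  T.F.F
  TF...
  TFF.F
  F.FFT
  ...FT
Step 3: 6 trees catch fire, 10 burn out
  TTF.F
  T....
  F....
  F....
  ....F
  ....F
Step 4: 2 trees catch fire, 6 burn out
  TF...
  F....
  .....
  .....
  .....
  .....
Step 5: 1 trees catch fire, 2 burn out
  F....
  .....
  .....
  .....
  .....
  .....
Step 6: 0 trees catch fire, 1 burn out
  .....
  .....
  .....
  .....
  .....
  .....

.....
.....
.....
.....
.....
.....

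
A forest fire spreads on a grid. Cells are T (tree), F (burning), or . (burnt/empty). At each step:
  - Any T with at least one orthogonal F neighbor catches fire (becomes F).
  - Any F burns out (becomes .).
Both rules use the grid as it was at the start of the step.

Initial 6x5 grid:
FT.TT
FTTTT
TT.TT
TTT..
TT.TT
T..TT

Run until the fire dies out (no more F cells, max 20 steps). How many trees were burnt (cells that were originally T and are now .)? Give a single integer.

Answer: 17

Derivation:
Step 1: +3 fires, +2 burnt (F count now 3)
Step 2: +3 fires, +3 burnt (F count now 3)
Step 3: +3 fires, +3 burnt (F count now 3)
Step 4: +6 fires, +3 burnt (F count now 6)
Step 5: +2 fires, +6 burnt (F count now 2)
Step 6: +0 fires, +2 burnt (F count now 0)
Fire out after step 6
Initially T: 21, now '.': 26
Total burnt (originally-T cells now '.'): 17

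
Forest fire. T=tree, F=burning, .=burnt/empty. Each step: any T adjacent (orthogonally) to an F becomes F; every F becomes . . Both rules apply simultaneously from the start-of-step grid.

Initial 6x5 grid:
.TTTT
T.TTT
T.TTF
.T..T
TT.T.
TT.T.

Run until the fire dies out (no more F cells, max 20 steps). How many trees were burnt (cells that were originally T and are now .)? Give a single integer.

Answer: 10

Derivation:
Step 1: +3 fires, +1 burnt (F count now 3)
Step 2: +3 fires, +3 burnt (F count now 3)
Step 3: +2 fires, +3 burnt (F count now 2)
Step 4: +1 fires, +2 burnt (F count now 1)
Step 5: +1 fires, +1 burnt (F count now 1)
Step 6: +0 fires, +1 burnt (F count now 0)
Fire out after step 6
Initially T: 19, now '.': 21
Total burnt (originally-T cells now '.'): 10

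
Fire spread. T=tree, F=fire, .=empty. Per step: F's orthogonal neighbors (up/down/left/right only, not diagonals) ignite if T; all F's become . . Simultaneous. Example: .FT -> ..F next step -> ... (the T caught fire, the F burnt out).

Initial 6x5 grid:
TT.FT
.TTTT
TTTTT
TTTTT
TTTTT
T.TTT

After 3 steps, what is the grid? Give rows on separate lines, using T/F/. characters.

Step 1: 2 trees catch fire, 1 burn out
  TT..F
  .TTFT
  TTTTT
  TTTTT
  TTTTT
  T.TTT
Step 2: 3 trees catch fire, 2 burn out
  TT...
  .TF.F
  TTTFT
  TTTTT
  TTTTT
  T.TTT
Step 3: 4 trees catch fire, 3 burn out
  TT...
  .F...
  TTF.F
  TTTFT
  TTTTT
  T.TTT

TT...
.F...
TTF.F
TTTFT
TTTTT
T.TTT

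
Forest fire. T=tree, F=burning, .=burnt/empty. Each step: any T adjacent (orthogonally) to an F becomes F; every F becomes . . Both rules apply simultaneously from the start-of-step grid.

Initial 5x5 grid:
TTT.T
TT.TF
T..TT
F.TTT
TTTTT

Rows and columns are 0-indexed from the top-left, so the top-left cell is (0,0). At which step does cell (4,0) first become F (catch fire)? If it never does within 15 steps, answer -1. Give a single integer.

Step 1: cell (4,0)='F' (+5 fires, +2 burnt)
  -> target ignites at step 1
Step 2: cell (4,0)='.' (+4 fires, +5 burnt)
Step 3: cell (4,0)='.' (+5 fires, +4 burnt)
Step 4: cell (4,0)='.' (+3 fires, +5 burnt)
Step 5: cell (4,0)='.' (+1 fires, +3 burnt)
Step 6: cell (4,0)='.' (+0 fires, +1 burnt)
  fire out at step 6

1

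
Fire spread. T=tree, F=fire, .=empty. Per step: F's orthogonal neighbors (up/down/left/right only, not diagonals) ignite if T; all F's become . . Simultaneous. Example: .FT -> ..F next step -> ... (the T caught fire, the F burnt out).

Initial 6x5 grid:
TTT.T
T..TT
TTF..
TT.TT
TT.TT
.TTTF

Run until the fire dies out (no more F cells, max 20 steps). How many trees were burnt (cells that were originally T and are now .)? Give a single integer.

Answer: 17

Derivation:
Step 1: +3 fires, +2 burnt (F count now 3)
Step 2: +5 fires, +3 burnt (F count now 5)
Step 3: +5 fires, +5 burnt (F count now 5)
Step 4: +2 fires, +5 burnt (F count now 2)
Step 5: +1 fires, +2 burnt (F count now 1)
Step 6: +1 fires, +1 burnt (F count now 1)
Step 7: +0 fires, +1 burnt (F count now 0)
Fire out after step 7
Initially T: 20, now '.': 27
Total burnt (originally-T cells now '.'): 17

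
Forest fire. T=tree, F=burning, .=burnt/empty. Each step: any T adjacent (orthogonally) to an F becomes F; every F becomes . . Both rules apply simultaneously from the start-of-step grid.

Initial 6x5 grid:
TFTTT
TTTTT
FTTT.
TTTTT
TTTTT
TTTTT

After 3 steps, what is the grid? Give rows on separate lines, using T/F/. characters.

Step 1: 6 trees catch fire, 2 burn out
  F.FTT
  FFTTT
  .FTT.
  FTTTT
  TTTTT
  TTTTT
Step 2: 5 trees catch fire, 6 burn out
  ...FT
  ..FTT
  ..FT.
  .FTTT
  FTTTT
  TTTTT
Step 3: 6 trees catch fire, 5 burn out
  ....F
  ...FT
  ...F.
  ..FTT
  .FTTT
  FTTTT

....F
...FT
...F.
..FTT
.FTTT
FTTTT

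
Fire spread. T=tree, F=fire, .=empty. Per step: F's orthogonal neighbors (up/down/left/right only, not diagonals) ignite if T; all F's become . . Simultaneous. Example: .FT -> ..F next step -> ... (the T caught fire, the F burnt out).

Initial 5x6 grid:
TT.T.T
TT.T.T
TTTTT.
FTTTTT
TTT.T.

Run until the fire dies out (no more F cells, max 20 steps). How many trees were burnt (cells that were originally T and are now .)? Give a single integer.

Step 1: +3 fires, +1 burnt (F count now 3)
Step 2: +4 fires, +3 burnt (F count now 4)
Step 3: +5 fires, +4 burnt (F count now 5)
Step 4: +3 fires, +5 burnt (F count now 3)
Step 5: +4 fires, +3 burnt (F count now 4)
Step 6: +1 fires, +4 burnt (F count now 1)
Step 7: +0 fires, +1 burnt (F count now 0)
Fire out after step 7
Initially T: 22, now '.': 28
Total burnt (originally-T cells now '.'): 20

Answer: 20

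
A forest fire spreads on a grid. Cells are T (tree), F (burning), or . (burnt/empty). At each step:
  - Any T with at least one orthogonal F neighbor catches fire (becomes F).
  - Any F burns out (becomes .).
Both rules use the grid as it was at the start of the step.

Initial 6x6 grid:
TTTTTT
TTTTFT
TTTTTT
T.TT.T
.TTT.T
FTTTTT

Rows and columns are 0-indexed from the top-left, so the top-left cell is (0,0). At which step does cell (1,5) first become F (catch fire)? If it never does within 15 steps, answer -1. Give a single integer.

Step 1: cell (1,5)='F' (+5 fires, +2 burnt)
  -> target ignites at step 1
Step 2: cell (1,5)='.' (+7 fires, +5 burnt)
Step 3: cell (1,5)='.' (+7 fires, +7 burnt)
Step 4: cell (1,5)='.' (+7 fires, +7 burnt)
Step 5: cell (1,5)='.' (+3 fires, +7 burnt)
Step 6: cell (1,5)='.' (+1 fires, +3 burnt)
Step 7: cell (1,5)='.' (+0 fires, +1 burnt)
  fire out at step 7

1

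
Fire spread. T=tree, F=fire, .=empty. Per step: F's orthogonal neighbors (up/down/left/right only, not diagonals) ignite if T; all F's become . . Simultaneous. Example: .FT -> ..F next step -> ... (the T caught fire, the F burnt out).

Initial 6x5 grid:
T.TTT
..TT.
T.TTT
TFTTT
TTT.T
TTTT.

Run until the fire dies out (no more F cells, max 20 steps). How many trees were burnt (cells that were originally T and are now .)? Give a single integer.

Step 1: +3 fires, +1 burnt (F count now 3)
Step 2: +6 fires, +3 burnt (F count now 6)
Step 3: +5 fires, +6 burnt (F count now 5)
Step 4: +5 fires, +5 burnt (F count now 5)
Step 5: +1 fires, +5 burnt (F count now 1)
Step 6: +1 fires, +1 burnt (F count now 1)
Step 7: +0 fires, +1 burnt (F count now 0)
Fire out after step 7
Initially T: 22, now '.': 29
Total burnt (originally-T cells now '.'): 21

Answer: 21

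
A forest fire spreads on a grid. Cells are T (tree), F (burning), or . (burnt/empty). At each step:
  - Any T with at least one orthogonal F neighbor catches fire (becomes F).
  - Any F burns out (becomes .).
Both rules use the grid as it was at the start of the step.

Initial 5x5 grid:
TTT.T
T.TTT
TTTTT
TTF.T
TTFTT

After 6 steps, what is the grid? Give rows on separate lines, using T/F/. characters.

Step 1: 4 trees catch fire, 2 burn out
  TTT.T
  T.TTT
  TTFTT
  TF..T
  TF.FT
Step 2: 6 trees catch fire, 4 burn out
  TTT.T
  T.FTT
  TF.FT
  F...T
  F...F
Step 3: 5 trees catch fire, 6 burn out
  TTF.T
  T..FT
  F...F
  ....F
  .....
Step 4: 3 trees catch fire, 5 burn out
  TF..T
  F...F
  .....
  .....
  .....
Step 5: 2 trees catch fire, 3 burn out
  F...F
  .....
  .....
  .....
  .....
Step 6: 0 trees catch fire, 2 burn out
  .....
  .....
  .....
  .....
  .....

.....
.....
.....
.....
.....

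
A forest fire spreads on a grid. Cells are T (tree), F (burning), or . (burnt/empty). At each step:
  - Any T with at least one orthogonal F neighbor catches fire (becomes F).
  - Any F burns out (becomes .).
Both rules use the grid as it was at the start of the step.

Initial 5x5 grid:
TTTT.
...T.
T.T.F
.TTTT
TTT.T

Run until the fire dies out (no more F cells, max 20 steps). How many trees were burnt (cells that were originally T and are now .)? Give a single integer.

Step 1: +1 fires, +1 burnt (F count now 1)
Step 2: +2 fires, +1 burnt (F count now 2)
Step 3: +1 fires, +2 burnt (F count now 1)
Step 4: +3 fires, +1 burnt (F count now 3)
Step 5: +1 fires, +3 burnt (F count now 1)
Step 6: +1 fires, +1 burnt (F count now 1)
Step 7: +0 fires, +1 burnt (F count now 0)
Fire out after step 7
Initially T: 15, now '.': 19
Total burnt (originally-T cells now '.'): 9

Answer: 9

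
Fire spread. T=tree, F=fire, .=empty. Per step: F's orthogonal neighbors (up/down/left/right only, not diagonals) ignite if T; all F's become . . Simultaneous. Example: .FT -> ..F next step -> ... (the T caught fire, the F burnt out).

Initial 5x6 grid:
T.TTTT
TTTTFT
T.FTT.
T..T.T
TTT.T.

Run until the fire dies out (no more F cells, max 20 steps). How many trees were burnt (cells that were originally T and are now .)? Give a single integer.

Answer: 18

Derivation:
Step 1: +6 fires, +2 burnt (F count now 6)
Step 2: +5 fires, +6 burnt (F count now 5)
Step 3: +1 fires, +5 burnt (F count now 1)
Step 4: +2 fires, +1 burnt (F count now 2)
Step 5: +1 fires, +2 burnt (F count now 1)
Step 6: +1 fires, +1 burnt (F count now 1)
Step 7: +1 fires, +1 burnt (F count now 1)
Step 8: +1 fires, +1 burnt (F count now 1)
Step 9: +0 fires, +1 burnt (F count now 0)
Fire out after step 9
Initially T: 20, now '.': 28
Total burnt (originally-T cells now '.'): 18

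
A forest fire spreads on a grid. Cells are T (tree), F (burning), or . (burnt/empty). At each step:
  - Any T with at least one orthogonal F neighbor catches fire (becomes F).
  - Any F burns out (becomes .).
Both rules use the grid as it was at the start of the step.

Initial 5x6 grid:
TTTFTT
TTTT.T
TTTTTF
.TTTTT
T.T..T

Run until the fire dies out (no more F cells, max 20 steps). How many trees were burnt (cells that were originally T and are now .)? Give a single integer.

Answer: 22

Derivation:
Step 1: +6 fires, +2 burnt (F count now 6)
Step 2: +6 fires, +6 burnt (F count now 6)
Step 3: +4 fires, +6 burnt (F count now 4)
Step 4: +3 fires, +4 burnt (F count now 3)
Step 5: +3 fires, +3 burnt (F count now 3)
Step 6: +0 fires, +3 burnt (F count now 0)
Fire out after step 6
Initially T: 23, now '.': 29
Total burnt (originally-T cells now '.'): 22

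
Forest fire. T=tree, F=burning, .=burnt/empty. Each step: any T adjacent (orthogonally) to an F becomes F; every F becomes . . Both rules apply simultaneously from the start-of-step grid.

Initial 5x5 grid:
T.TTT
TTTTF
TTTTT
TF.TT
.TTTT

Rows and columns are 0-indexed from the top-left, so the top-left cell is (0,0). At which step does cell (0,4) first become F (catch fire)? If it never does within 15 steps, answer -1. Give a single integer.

Step 1: cell (0,4)='F' (+6 fires, +2 burnt)
  -> target ignites at step 1
Step 2: cell (0,4)='.' (+8 fires, +6 burnt)
Step 3: cell (0,4)='.' (+5 fires, +8 burnt)
Step 4: cell (0,4)='.' (+1 fires, +5 burnt)
Step 5: cell (0,4)='.' (+0 fires, +1 burnt)
  fire out at step 5

1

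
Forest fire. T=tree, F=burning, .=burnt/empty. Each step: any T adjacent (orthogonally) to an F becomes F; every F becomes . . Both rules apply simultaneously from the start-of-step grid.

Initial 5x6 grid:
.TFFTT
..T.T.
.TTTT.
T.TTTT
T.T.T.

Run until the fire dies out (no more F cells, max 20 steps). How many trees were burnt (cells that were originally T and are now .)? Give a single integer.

Answer: 15

Derivation:
Step 1: +3 fires, +2 burnt (F count now 3)
Step 2: +3 fires, +3 burnt (F count now 3)
Step 3: +4 fires, +3 burnt (F count now 4)
Step 4: +3 fires, +4 burnt (F count now 3)
Step 5: +2 fires, +3 burnt (F count now 2)
Step 6: +0 fires, +2 burnt (F count now 0)
Fire out after step 6
Initially T: 17, now '.': 28
Total burnt (originally-T cells now '.'): 15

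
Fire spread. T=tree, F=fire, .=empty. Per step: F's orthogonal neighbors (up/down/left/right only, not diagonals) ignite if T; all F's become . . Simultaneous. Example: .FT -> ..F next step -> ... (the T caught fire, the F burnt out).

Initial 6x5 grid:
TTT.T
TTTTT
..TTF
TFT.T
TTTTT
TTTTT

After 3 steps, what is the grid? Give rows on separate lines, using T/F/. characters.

Step 1: 6 trees catch fire, 2 burn out
  TTT.T
  TTTTF
  ..TF.
  F.F.F
  TFTTT
  TTTTT
Step 2: 7 trees catch fire, 6 burn out
  TTT.F
  TTTF.
  ..F..
  .....
  F.FTF
  TFTTT
Step 3: 5 trees catch fire, 7 burn out
  TTT..
  TTF..
  .....
  .....
  ...F.
  F.FTF

TTT..
TTF..
.....
.....
...F.
F.FTF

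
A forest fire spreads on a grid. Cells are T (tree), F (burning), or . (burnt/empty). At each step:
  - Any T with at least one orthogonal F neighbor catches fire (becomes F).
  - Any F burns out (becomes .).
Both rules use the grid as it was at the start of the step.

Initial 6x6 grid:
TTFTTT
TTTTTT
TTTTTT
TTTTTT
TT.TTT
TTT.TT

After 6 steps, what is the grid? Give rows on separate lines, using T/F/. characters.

Step 1: 3 trees catch fire, 1 burn out
  TF.FTT
  TTFTTT
  TTTTTT
  TTTTTT
  TT.TTT
  TTT.TT
Step 2: 5 trees catch fire, 3 burn out
  F...FT
  TF.FTT
  TTFTTT
  TTTTTT
  TT.TTT
  TTT.TT
Step 3: 6 trees catch fire, 5 burn out
  .....F
  F...FT
  TF.FTT
  TTFTTT
  TT.TTT
  TTT.TT
Step 4: 5 trees catch fire, 6 burn out
  ......
  .....F
  F...FT
  TF.FTT
  TT.TTT
  TTT.TT
Step 5: 5 trees catch fire, 5 burn out
  ......
  ......
  .....F
  F...FT
  TF.FTT
  TTT.TT
Step 6: 4 trees catch fire, 5 burn out
  ......
  ......
  ......
  .....F
  F...FT
  TFT.TT

......
......
......
.....F
F...FT
TFT.TT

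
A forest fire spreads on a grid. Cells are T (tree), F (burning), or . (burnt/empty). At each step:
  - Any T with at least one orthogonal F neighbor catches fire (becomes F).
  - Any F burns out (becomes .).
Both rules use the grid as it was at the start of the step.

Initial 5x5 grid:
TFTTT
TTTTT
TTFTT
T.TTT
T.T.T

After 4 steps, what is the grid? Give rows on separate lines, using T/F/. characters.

Step 1: 7 trees catch fire, 2 burn out
  F.FTT
  TFFTT
  TF.FT
  T.FTT
  T.T.T
Step 2: 7 trees catch fire, 7 burn out
  ...FT
  F..FT
  F...F
  T..FT
  T.F.T
Step 3: 4 trees catch fire, 7 burn out
  ....F
  ....F
  .....
  F...F
  T...T
Step 4: 2 trees catch fire, 4 burn out
  .....
  .....
  .....
  .....
  F...F

.....
.....
.....
.....
F...F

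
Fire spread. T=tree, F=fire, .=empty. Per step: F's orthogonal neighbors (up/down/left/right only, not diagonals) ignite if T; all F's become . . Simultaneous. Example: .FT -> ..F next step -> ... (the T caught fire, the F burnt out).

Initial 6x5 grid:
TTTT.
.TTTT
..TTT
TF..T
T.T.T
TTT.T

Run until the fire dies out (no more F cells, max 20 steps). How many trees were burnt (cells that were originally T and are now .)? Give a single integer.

Answer: 6

Derivation:
Step 1: +1 fires, +1 burnt (F count now 1)
Step 2: +1 fires, +1 burnt (F count now 1)
Step 3: +1 fires, +1 burnt (F count now 1)
Step 4: +1 fires, +1 burnt (F count now 1)
Step 5: +1 fires, +1 burnt (F count now 1)
Step 6: +1 fires, +1 burnt (F count now 1)
Step 7: +0 fires, +1 burnt (F count now 0)
Fire out after step 7
Initially T: 20, now '.': 16
Total burnt (originally-T cells now '.'): 6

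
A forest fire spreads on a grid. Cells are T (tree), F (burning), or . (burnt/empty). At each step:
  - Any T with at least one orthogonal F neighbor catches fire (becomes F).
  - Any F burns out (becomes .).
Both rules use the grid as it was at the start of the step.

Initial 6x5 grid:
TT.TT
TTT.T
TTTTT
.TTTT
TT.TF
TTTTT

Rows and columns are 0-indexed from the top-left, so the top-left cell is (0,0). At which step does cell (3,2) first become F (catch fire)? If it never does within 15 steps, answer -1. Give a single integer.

Step 1: cell (3,2)='T' (+3 fires, +1 burnt)
Step 2: cell (3,2)='T' (+3 fires, +3 burnt)
Step 3: cell (3,2)='F' (+4 fires, +3 burnt)
  -> target ignites at step 3
Step 4: cell (3,2)='.' (+4 fires, +4 burnt)
Step 5: cell (3,2)='.' (+5 fires, +4 burnt)
Step 6: cell (3,2)='.' (+3 fires, +5 burnt)
Step 7: cell (3,2)='.' (+2 fires, +3 burnt)
Step 8: cell (3,2)='.' (+1 fires, +2 burnt)
Step 9: cell (3,2)='.' (+0 fires, +1 burnt)
  fire out at step 9

3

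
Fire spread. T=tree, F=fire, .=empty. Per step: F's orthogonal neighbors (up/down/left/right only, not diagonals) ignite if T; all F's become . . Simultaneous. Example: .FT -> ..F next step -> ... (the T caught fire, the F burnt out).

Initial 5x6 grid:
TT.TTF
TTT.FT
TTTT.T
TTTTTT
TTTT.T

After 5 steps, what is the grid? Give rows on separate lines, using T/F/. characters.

Step 1: 2 trees catch fire, 2 burn out
  TT.TF.
  TTT..F
  TTTT.T
  TTTTTT
  TTTT.T
Step 2: 2 trees catch fire, 2 burn out
  TT.F..
  TTT...
  TTTT.F
  TTTTTT
  TTTT.T
Step 3: 1 trees catch fire, 2 burn out
  TT....
  TTT...
  TTTT..
  TTTTTF
  TTTT.T
Step 4: 2 trees catch fire, 1 burn out
  TT....
  TTT...
  TTTT..
  TTTTF.
  TTTT.F
Step 5: 1 trees catch fire, 2 burn out
  TT....
  TTT...
  TTTT..
  TTTF..
  TTTT..

TT....
TTT...
TTTT..
TTTF..
TTTT..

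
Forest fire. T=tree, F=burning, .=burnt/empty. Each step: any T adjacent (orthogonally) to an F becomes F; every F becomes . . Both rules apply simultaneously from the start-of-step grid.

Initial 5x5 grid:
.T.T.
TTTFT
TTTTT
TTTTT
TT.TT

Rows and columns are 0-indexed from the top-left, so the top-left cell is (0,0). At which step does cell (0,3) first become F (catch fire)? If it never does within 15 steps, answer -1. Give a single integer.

Step 1: cell (0,3)='F' (+4 fires, +1 burnt)
  -> target ignites at step 1
Step 2: cell (0,3)='.' (+4 fires, +4 burnt)
Step 3: cell (0,3)='.' (+6 fires, +4 burnt)
Step 4: cell (0,3)='.' (+3 fires, +6 burnt)
Step 5: cell (0,3)='.' (+2 fires, +3 burnt)
Step 6: cell (0,3)='.' (+1 fires, +2 burnt)
Step 7: cell (0,3)='.' (+0 fires, +1 burnt)
  fire out at step 7

1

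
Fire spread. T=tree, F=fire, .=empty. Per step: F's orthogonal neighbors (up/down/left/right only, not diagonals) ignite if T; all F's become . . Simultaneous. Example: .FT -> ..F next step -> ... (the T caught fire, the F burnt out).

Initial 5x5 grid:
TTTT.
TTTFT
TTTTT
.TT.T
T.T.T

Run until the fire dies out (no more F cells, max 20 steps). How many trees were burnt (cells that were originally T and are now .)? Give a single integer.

Step 1: +4 fires, +1 burnt (F count now 4)
Step 2: +4 fires, +4 burnt (F count now 4)
Step 3: +5 fires, +4 burnt (F count now 5)
Step 4: +5 fires, +5 burnt (F count now 5)
Step 5: +0 fires, +5 burnt (F count now 0)
Fire out after step 5
Initially T: 19, now '.': 24
Total burnt (originally-T cells now '.'): 18

Answer: 18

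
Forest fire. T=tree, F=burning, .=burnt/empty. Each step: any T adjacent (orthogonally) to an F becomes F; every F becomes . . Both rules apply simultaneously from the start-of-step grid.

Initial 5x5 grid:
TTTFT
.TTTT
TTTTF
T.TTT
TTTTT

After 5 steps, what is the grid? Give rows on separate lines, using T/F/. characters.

Step 1: 6 trees catch fire, 2 burn out
  TTF.F
  .TTFF
  TTTF.
  T.TTF
  TTTTT
Step 2: 5 trees catch fire, 6 burn out
  TF...
  .TF..
  TTF..
  T.TF.
  TTTTF
Step 3: 5 trees catch fire, 5 burn out
  F....
  .F...
  TF...
  T.F..
  TTTF.
Step 4: 2 trees catch fire, 5 burn out
  .....
  .....
  F....
  T....
  TTF..
Step 5: 2 trees catch fire, 2 burn out
  .....
  .....
  .....
  F....
  TF...

.....
.....
.....
F....
TF...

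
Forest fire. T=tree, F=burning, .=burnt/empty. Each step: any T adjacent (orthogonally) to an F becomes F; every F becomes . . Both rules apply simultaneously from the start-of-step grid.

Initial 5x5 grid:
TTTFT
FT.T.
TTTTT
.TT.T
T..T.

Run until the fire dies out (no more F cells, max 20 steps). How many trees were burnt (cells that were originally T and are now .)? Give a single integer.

Answer: 14

Derivation:
Step 1: +6 fires, +2 burnt (F count now 6)
Step 2: +3 fires, +6 burnt (F count now 3)
Step 3: +3 fires, +3 burnt (F count now 3)
Step 4: +2 fires, +3 burnt (F count now 2)
Step 5: +0 fires, +2 burnt (F count now 0)
Fire out after step 5
Initially T: 16, now '.': 23
Total burnt (originally-T cells now '.'): 14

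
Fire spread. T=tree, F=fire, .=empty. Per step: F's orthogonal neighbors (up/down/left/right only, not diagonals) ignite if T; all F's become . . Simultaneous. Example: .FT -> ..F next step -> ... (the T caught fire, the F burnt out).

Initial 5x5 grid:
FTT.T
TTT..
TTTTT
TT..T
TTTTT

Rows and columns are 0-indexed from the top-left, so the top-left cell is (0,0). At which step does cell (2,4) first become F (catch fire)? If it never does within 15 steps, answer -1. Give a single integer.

Step 1: cell (2,4)='T' (+2 fires, +1 burnt)
Step 2: cell (2,4)='T' (+3 fires, +2 burnt)
Step 3: cell (2,4)='T' (+3 fires, +3 burnt)
Step 4: cell (2,4)='T' (+3 fires, +3 burnt)
Step 5: cell (2,4)='T' (+2 fires, +3 burnt)
Step 6: cell (2,4)='F' (+2 fires, +2 burnt)
  -> target ignites at step 6
Step 7: cell (2,4)='.' (+2 fires, +2 burnt)
Step 8: cell (2,4)='.' (+1 fires, +2 burnt)
Step 9: cell (2,4)='.' (+0 fires, +1 burnt)
  fire out at step 9

6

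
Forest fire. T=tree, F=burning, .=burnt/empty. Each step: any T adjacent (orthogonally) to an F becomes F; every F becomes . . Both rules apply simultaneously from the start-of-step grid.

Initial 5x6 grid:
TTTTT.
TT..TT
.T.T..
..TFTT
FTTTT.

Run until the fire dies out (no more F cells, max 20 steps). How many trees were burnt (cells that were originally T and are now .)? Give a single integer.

Answer: 8

Derivation:
Step 1: +5 fires, +2 burnt (F count now 5)
Step 2: +3 fires, +5 burnt (F count now 3)
Step 3: +0 fires, +3 burnt (F count now 0)
Fire out after step 3
Initially T: 18, now '.': 20
Total burnt (originally-T cells now '.'): 8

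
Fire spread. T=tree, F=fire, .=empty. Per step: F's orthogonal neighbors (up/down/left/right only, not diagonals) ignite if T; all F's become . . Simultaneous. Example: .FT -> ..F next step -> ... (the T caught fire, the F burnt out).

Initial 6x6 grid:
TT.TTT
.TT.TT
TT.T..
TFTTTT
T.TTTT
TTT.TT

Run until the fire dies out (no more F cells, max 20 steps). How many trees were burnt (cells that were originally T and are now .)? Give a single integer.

Step 1: +3 fires, +1 burnt (F count now 3)
Step 2: +5 fires, +3 burnt (F count now 5)
Step 3: +7 fires, +5 burnt (F count now 7)
Step 4: +4 fires, +7 burnt (F count now 4)
Step 5: +2 fires, +4 burnt (F count now 2)
Step 6: +1 fires, +2 burnt (F count now 1)
Step 7: +0 fires, +1 burnt (F count now 0)
Fire out after step 7
Initially T: 27, now '.': 31
Total burnt (originally-T cells now '.'): 22

Answer: 22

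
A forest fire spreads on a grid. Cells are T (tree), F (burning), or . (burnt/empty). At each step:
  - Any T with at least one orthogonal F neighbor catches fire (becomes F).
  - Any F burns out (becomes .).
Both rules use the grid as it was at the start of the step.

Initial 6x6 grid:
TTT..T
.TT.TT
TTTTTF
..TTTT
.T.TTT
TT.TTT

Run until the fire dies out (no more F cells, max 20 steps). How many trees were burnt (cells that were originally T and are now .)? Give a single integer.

Answer: 23

Derivation:
Step 1: +3 fires, +1 burnt (F count now 3)
Step 2: +5 fires, +3 burnt (F count now 5)
Step 3: +4 fires, +5 burnt (F count now 4)
Step 4: +5 fires, +4 burnt (F count now 5)
Step 5: +4 fires, +5 burnt (F count now 4)
Step 6: +1 fires, +4 burnt (F count now 1)
Step 7: +1 fires, +1 burnt (F count now 1)
Step 8: +0 fires, +1 burnt (F count now 0)
Fire out after step 8
Initially T: 26, now '.': 33
Total burnt (originally-T cells now '.'): 23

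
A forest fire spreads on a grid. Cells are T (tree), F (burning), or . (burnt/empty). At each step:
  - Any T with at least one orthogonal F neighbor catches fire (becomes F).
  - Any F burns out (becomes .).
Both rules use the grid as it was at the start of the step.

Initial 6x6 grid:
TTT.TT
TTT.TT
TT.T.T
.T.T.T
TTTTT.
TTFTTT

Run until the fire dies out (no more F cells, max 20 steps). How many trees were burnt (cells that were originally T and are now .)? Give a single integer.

Answer: 21

Derivation:
Step 1: +3 fires, +1 burnt (F count now 3)
Step 2: +4 fires, +3 burnt (F count now 4)
Step 3: +5 fires, +4 burnt (F count now 5)
Step 4: +2 fires, +5 burnt (F count now 2)
Step 5: +2 fires, +2 burnt (F count now 2)
Step 6: +3 fires, +2 burnt (F count now 3)
Step 7: +2 fires, +3 burnt (F count now 2)
Step 8: +0 fires, +2 burnt (F count now 0)
Fire out after step 8
Initially T: 27, now '.': 30
Total burnt (originally-T cells now '.'): 21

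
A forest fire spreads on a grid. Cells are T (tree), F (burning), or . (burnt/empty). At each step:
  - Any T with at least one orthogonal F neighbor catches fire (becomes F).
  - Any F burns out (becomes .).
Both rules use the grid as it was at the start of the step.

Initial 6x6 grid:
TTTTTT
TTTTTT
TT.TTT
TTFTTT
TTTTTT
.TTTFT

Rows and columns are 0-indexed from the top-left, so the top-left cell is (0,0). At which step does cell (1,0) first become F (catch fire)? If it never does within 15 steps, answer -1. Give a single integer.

Step 1: cell (1,0)='T' (+6 fires, +2 burnt)
Step 2: cell (1,0)='T' (+8 fires, +6 burnt)
Step 3: cell (1,0)='T' (+7 fires, +8 burnt)
Step 4: cell (1,0)='F' (+6 fires, +7 burnt)
  -> target ignites at step 4
Step 5: cell (1,0)='.' (+4 fires, +6 burnt)
Step 6: cell (1,0)='.' (+1 fires, +4 burnt)
Step 7: cell (1,0)='.' (+0 fires, +1 burnt)
  fire out at step 7

4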